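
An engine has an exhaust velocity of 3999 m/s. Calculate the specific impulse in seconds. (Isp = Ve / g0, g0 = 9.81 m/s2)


Isp = Ve / g0 = 3999 / 9.81 = 407.6 s

407.6 s


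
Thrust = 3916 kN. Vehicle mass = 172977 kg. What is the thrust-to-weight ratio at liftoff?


TWR = 3916000 / (172977 * 9.81) = 2.31

2.31


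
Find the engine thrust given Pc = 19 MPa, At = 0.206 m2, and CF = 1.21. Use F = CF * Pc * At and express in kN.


F = 1.21 * 19e6 * 0.206 = 4.7359e+06 N = 4735.9 kN

4735.9 kN


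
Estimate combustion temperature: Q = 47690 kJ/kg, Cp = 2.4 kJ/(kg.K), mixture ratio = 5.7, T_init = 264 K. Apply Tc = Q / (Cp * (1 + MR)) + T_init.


Tc = 47690 / (2.4 * (1 + 5.7)) + 264 = 3230 K

3230 K


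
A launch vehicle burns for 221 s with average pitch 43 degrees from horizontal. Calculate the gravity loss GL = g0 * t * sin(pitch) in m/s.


GL = 9.81 * 221 * sin(43 deg) = 1479 m/s

1479 m/s


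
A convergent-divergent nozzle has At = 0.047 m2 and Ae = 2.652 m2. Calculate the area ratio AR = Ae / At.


AR = 2.652 / 0.047 = 56.4

56.4


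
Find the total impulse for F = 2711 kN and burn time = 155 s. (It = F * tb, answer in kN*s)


It = 2711 * 155 = 420205 kN*s

420205 kN*s


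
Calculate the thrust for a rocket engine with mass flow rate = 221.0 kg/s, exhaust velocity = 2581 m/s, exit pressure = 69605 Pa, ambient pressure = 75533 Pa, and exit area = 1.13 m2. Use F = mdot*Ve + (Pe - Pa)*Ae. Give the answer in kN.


F = 221.0 * 2581 + (69605 - 75533) * 1.13 = 563702.0 N = 563.7 kN

563.7 kN


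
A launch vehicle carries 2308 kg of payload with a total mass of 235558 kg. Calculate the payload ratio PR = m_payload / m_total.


PR = 2308 / 235558 = 0.0098

0.0098


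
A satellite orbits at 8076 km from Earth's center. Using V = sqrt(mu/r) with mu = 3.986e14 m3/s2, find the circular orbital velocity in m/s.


V = sqrt(3.986e14 / 8076000) = 7025 m/s

7025 m/s


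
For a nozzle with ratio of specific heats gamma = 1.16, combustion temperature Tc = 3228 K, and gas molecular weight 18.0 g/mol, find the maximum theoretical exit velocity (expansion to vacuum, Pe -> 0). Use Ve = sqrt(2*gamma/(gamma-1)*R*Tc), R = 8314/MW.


R = 8314 / 18.0 = 461.89 J/(kg.K)
Ve = sqrt(2 * 1.16 / (1.16 - 1) * 461.89 * 3228) = 4650 m/s

4650 m/s


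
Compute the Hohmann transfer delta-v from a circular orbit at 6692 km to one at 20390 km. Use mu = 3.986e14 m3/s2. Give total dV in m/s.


V1 = sqrt(mu/r1) = 7717.75 m/s
dV1 = V1*(sqrt(2*r2/(r1+r2)) - 1) = 1752.77 m/s
V2 = sqrt(mu/r2) = 4421.4 m/s
dV2 = V2*(1 - sqrt(2*r1/(r1+r2))) = 1313.18 m/s
Total dV = 3066 m/s

3066 m/s


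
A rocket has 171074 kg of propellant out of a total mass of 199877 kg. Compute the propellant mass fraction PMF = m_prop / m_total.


PMF = 171074 / 199877 = 0.856

0.856


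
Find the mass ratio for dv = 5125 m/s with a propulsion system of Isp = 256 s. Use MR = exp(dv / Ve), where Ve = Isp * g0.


Ve = 256 * 9.81 = 2511.36 m/s
MR = exp(5125 / 2511.36) = 7.696

7.696


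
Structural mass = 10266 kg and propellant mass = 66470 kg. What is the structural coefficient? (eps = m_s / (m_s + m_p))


eps = 10266 / (10266 + 66470) = 0.1338

0.1338


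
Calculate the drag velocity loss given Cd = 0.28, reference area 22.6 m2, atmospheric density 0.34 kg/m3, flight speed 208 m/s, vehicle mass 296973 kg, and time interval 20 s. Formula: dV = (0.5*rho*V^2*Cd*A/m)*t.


D = 0.5 * 0.34 * 208^2 * 0.28 * 22.6 = 46541.68 N
a = 46541.68 / 296973 = 0.1567 m/s2
dV = 0.1567 * 20 = 3.1 m/s

3.1 m/s


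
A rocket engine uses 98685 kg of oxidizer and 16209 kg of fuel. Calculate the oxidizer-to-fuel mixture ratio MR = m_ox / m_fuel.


MR = 98685 / 16209 = 6.09

6.09


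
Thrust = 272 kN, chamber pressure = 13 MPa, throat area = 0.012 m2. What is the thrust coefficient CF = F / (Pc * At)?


CF = 272000 / (13e6 * 0.012) = 1.74

1.74


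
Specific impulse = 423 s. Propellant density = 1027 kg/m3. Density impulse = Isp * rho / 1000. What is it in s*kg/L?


rho*Isp = 423 * 1027 / 1000 = 434 s*kg/L

434 s*kg/L


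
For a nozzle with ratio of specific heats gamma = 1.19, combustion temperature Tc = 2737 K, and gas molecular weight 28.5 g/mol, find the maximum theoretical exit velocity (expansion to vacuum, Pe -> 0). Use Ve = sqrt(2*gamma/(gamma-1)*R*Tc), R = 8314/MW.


R = 8314 / 28.5 = 291.72 J/(kg.K)
Ve = sqrt(2 * 1.19 / (1.19 - 1) * 291.72 * 2737) = 3163 m/s

3163 m/s


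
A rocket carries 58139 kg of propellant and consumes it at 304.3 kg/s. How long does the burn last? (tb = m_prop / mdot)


tb = 58139 / 304.3 = 191.1 s

191.1 s


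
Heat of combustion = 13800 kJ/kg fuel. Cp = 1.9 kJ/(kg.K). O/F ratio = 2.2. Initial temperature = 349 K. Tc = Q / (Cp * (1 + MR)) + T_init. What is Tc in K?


Tc = 13800 / (1.9 * (1 + 2.2)) + 349 = 2619 K

2619 K


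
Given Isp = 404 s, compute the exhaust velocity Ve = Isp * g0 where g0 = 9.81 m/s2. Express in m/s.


Ve = Isp * g0 = 404 * 9.81 = 3963.2 m/s

3963.2 m/s


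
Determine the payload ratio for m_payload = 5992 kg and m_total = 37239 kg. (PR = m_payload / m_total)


PR = 5992 / 37239 = 0.1609

0.1609


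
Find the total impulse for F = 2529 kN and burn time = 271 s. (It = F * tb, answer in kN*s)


It = 2529 * 271 = 685359 kN*s

685359 kN*s


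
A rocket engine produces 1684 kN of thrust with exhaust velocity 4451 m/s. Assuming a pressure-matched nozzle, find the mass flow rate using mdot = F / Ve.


mdot = F / Ve = 1684000 / 4451 = 378.3 kg/s

378.3 kg/s


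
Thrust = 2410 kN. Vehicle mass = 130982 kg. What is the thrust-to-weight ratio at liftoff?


TWR = 2410000 / (130982 * 9.81) = 1.88

1.88


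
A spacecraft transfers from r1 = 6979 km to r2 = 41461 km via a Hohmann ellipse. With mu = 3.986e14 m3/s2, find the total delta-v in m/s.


V1 = sqrt(mu/r1) = 7557.39 m/s
dV1 = V1*(sqrt(2*r2/(r1+r2)) - 1) = 2330.52 m/s
V2 = sqrt(mu/r2) = 3100.62 m/s
dV2 = V2*(1 - sqrt(2*r1/(r1+r2))) = 1436.22 m/s
Total dV = 3767 m/s

3767 m/s


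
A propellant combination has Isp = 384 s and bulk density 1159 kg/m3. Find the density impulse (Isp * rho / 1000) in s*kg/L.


rho*Isp = 384 * 1159 / 1000 = 445 s*kg/L

445 s*kg/L


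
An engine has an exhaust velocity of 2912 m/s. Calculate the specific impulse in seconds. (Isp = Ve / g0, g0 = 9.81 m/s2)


Isp = Ve / g0 = 2912 / 9.81 = 296.8 s

296.8 s


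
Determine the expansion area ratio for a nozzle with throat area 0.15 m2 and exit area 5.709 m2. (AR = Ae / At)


AR = 5.709 / 0.15 = 38.1

38.1


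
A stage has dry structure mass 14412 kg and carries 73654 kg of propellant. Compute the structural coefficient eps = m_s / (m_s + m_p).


eps = 14412 / (14412 + 73654) = 0.1636

0.1636


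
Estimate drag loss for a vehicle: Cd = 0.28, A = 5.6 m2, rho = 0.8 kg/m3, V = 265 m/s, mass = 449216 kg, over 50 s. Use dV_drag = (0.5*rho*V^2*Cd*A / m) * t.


D = 0.5 * 0.8 * 265^2 * 0.28 * 5.6 = 44045.12 N
a = 44045.12 / 449216 = 0.098 m/s2
dV = 0.098 * 50 = 4.9 m/s

4.9 m/s


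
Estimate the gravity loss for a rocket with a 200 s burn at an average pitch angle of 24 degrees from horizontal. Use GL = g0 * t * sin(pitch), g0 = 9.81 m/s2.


GL = 9.81 * 200 * sin(24 deg) = 798 m/s

798 m/s


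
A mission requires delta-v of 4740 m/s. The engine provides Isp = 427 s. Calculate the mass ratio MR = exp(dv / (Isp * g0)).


Ve = 427 * 9.81 = 4188.87 m/s
MR = exp(4740 / 4188.87) = 3.101

3.101


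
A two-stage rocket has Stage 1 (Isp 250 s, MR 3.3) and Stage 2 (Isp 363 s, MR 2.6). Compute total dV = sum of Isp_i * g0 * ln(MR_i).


dV1 = 250 * 9.81 * ln(3.3) = 2928.1 m/s
dV2 = 363 * 9.81 * ln(2.6) = 3402.6 m/s
Total dV = 2928.1 + 3402.6 = 6330.7 m/s ~ 6331 m/s

6331 m/s


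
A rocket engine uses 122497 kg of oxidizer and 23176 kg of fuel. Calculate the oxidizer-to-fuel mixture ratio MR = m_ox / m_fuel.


MR = 122497 / 23176 = 5.29

5.29


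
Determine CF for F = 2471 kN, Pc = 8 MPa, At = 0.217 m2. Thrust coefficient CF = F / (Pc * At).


CF = 2471000 / (8e6 * 0.217) = 1.42

1.42


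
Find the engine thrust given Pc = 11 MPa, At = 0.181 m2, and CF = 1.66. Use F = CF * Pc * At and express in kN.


F = 1.66 * 11e6 * 0.181 = 3.3051e+06 N = 3305.1 kN

3305.1 kN


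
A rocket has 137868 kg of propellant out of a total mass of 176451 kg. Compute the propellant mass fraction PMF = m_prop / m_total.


PMF = 137868 / 176451 = 0.781

0.781


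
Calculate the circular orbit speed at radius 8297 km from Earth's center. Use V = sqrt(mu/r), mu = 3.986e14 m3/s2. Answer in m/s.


V = sqrt(3.986e14 / 8297000) = 6931 m/s

6931 m/s


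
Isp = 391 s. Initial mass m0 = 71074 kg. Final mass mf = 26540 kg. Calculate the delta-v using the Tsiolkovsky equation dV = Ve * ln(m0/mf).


Ve = 391 * 9.81 = 3835.71 m/s
dV = 3835.71 * ln(71074/26540) = 3778 m/s

3778 m/s


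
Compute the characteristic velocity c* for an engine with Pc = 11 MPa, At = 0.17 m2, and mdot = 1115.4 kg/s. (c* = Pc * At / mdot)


c* = 11e6 * 0.17 / 1115.4 = 1677 m/s

1677 m/s


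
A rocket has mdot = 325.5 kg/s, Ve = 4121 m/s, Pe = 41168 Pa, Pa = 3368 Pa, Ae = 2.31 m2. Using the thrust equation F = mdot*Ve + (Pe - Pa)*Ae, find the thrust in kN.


F = 325.5 * 4121 + (41168 - 3368) * 2.31 = 1.4287e+06 N = 1428.7 kN

1428.7 kN


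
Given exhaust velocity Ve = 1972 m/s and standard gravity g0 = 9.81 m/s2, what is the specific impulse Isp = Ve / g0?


Isp = Ve / g0 = 1972 / 9.81 = 201.0 s

201.0 s


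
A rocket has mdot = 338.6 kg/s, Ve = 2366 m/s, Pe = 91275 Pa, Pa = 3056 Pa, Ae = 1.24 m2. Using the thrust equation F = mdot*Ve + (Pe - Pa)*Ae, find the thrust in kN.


F = 338.6 * 2366 + (91275 - 3056) * 1.24 = 910519.0 N = 910.5 kN

910.5 kN


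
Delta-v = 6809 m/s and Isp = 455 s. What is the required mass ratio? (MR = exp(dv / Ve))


Ve = 455 * 9.81 = 4463.55 m/s
MR = exp(6809 / 4463.55) = 4.597

4.597


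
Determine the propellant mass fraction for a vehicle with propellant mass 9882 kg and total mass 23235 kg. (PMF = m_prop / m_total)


PMF = 9882 / 23235 = 0.425

0.425


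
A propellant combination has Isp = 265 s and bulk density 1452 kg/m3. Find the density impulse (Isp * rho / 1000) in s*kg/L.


rho*Isp = 265 * 1452 / 1000 = 385 s*kg/L

385 s*kg/L


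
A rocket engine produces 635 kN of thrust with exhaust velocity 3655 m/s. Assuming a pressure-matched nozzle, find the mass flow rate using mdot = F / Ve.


mdot = F / Ve = 635000 / 3655 = 173.7 kg/s

173.7 kg/s


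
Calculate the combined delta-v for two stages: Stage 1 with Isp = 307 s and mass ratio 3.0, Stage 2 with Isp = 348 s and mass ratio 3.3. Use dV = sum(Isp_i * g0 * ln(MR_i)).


dV1 = 307 * 9.81 * ln(3.0) = 3308.7 m/s
dV2 = 348 * 9.81 * ln(3.3) = 4075.9 m/s
Total dV = 3308.7 + 4075.9 = 7384.6 m/s ~ 7385 m/s

7385 m/s


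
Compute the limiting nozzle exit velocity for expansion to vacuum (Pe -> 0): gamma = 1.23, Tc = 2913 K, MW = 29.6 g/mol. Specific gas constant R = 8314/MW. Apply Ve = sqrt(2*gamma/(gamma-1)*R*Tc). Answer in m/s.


R = 8314 / 29.6 = 280.88 J/(kg.K)
Ve = sqrt(2 * 1.23 / (1.23 - 1) * 280.88 * 2913) = 2958 m/s

2958 m/s


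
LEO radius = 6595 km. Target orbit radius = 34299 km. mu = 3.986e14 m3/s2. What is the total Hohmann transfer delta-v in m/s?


V1 = sqrt(mu/r1) = 7774.3 m/s
dV1 = V1*(sqrt(2*r2/(r1+r2)) - 1) = 2294.72 m/s
V2 = sqrt(mu/r2) = 3409.01 m/s
dV2 = V2*(1 - sqrt(2*r1/(r1+r2))) = 1472.94 m/s
Total dV = 3768 m/s

3768 m/s


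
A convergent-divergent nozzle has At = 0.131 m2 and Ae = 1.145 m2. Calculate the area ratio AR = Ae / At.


AR = 1.145 / 0.131 = 8.7

8.7


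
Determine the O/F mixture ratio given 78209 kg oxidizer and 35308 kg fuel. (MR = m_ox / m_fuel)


MR = 78209 / 35308 = 2.22

2.22


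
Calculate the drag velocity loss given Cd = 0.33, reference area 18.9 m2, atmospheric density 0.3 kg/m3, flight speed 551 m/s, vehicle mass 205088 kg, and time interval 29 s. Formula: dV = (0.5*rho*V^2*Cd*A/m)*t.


D = 0.5 * 0.3 * 551^2 * 0.33 * 18.9 = 284033.92 N
a = 284033.92 / 205088 = 1.3849 m/s2
dV = 1.3849 * 29 = 40.2 m/s

40.2 m/s


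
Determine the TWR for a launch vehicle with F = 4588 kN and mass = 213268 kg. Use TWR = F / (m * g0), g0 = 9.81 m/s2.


TWR = 4588000 / (213268 * 9.81) = 2.19

2.19


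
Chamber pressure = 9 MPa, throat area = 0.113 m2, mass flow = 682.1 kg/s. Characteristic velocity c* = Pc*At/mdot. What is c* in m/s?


c* = 9e6 * 0.113 / 682.1 = 1491 m/s

1491 m/s


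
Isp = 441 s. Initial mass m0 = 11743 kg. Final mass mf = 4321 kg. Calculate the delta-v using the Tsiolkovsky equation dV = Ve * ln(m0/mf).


Ve = 441 * 9.81 = 4326.21 m/s
dV = 4326.21 * ln(11743/4321) = 4325 m/s

4325 m/s


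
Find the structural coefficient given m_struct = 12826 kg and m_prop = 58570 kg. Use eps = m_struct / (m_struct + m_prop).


eps = 12826 / (12826 + 58570) = 0.1796

0.1796


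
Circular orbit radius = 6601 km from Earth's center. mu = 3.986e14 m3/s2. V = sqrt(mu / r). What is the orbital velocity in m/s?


V = sqrt(3.986e14 / 6601000) = 7771 m/s

7771 m/s


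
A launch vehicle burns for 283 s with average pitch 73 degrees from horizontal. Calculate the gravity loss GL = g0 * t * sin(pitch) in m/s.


GL = 9.81 * 283 * sin(73 deg) = 2655 m/s

2655 m/s


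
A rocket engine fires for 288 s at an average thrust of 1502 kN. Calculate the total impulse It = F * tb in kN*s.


It = 1502 * 288 = 432576 kN*s

432576 kN*s


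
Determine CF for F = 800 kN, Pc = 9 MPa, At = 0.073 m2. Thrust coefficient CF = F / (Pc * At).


CF = 800000 / (9e6 * 0.073) = 1.22

1.22


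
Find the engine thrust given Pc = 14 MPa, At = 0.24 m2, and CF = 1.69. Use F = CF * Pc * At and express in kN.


F = 1.69 * 14e6 * 0.24 = 5.6784e+06 N = 5678.4 kN

5678.4 kN


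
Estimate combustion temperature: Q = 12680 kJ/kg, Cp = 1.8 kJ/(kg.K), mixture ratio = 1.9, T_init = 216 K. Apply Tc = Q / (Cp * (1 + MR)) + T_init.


Tc = 12680 / (1.8 * (1 + 1.9)) + 216 = 2645 K

2645 K


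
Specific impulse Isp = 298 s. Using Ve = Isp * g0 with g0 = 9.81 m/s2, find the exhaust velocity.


Ve = Isp * g0 = 298 * 9.81 = 2923.4 m/s

2923.4 m/s


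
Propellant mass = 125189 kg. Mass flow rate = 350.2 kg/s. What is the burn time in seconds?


tb = 125189 / 350.2 = 357.5 s

357.5 s


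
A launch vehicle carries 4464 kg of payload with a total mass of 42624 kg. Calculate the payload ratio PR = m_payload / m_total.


PR = 4464 / 42624 = 0.1047

0.1047


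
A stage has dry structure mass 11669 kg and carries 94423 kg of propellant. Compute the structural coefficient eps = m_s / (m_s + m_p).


eps = 11669 / (11669 + 94423) = 0.11

0.11


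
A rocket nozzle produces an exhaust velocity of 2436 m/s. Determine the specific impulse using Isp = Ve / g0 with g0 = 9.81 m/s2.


Isp = Ve / g0 = 2436 / 9.81 = 248.3 s

248.3 s


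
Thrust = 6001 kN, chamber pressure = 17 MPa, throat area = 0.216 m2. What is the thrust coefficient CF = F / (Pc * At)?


CF = 6001000 / (17e6 * 0.216) = 1.63

1.63


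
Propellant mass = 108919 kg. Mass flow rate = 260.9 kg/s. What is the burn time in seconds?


tb = 108919 / 260.9 = 417.5 s

417.5 s


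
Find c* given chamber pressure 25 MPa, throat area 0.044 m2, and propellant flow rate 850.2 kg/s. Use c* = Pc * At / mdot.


c* = 25e6 * 0.044 / 850.2 = 1294 m/s

1294 m/s


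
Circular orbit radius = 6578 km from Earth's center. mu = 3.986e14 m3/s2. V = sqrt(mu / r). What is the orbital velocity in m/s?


V = sqrt(3.986e14 / 6578000) = 7784 m/s

7784 m/s


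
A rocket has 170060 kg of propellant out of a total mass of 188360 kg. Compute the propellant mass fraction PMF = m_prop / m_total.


PMF = 170060 / 188360 = 0.903

0.903


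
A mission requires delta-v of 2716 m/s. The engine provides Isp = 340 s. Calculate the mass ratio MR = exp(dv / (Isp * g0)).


Ve = 340 * 9.81 = 3335.4 m/s
MR = exp(2716 / 3335.4) = 2.258

2.258


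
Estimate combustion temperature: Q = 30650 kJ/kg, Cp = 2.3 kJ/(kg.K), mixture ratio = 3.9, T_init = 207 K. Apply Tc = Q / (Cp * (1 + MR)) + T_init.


Tc = 30650 / (2.3 * (1 + 3.9)) + 207 = 2927 K

2927 K


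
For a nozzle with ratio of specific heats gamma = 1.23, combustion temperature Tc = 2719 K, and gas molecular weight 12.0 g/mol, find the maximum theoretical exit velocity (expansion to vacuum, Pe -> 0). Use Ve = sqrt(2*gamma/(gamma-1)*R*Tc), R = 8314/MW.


R = 8314 / 12.0 = 692.83 J/(kg.K)
Ve = sqrt(2 * 1.23 / (1.23 - 1) * 692.83 * 2719) = 4489 m/s

4489 m/s


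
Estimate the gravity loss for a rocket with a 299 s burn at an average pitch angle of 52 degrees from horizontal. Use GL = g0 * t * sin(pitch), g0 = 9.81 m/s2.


GL = 9.81 * 299 * sin(52 deg) = 2311 m/s

2311 m/s


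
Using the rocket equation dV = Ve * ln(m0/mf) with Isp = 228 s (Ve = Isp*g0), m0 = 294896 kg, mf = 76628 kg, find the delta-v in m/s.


Ve = 228 * 9.81 = 2236.68 m/s
dV = 2236.68 * ln(294896/76628) = 3014 m/s

3014 m/s


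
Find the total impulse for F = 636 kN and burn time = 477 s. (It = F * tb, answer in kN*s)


It = 636 * 477 = 303372 kN*s

303372 kN*s


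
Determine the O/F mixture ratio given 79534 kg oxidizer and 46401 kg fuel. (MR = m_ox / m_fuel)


MR = 79534 / 46401 = 1.71

1.71


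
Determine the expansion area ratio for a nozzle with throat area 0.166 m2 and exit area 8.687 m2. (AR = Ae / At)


AR = 8.687 / 0.166 = 52.3

52.3


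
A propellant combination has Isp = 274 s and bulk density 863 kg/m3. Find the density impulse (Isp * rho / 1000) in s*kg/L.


rho*Isp = 274 * 863 / 1000 = 236 s*kg/L

236 s*kg/L


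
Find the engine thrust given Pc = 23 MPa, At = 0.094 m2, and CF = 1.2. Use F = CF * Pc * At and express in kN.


F = 1.2 * 23e6 * 0.094 = 2.5944e+06 N = 2594.4 kN

2594.4 kN


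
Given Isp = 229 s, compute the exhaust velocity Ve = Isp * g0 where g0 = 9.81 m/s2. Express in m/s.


Ve = Isp * g0 = 229 * 9.81 = 2246.5 m/s

2246.5 m/s


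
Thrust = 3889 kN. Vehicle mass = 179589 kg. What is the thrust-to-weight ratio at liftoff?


TWR = 3889000 / (179589 * 9.81) = 2.21

2.21


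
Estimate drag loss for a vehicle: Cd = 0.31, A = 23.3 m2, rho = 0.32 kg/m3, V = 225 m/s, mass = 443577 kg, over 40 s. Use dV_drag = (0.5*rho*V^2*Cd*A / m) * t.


D = 0.5 * 0.32 * 225^2 * 0.31 * 23.3 = 58506.3 N
a = 58506.3 / 443577 = 0.1319 m/s2
dV = 0.1319 * 40 = 5.3 m/s

5.3 m/s


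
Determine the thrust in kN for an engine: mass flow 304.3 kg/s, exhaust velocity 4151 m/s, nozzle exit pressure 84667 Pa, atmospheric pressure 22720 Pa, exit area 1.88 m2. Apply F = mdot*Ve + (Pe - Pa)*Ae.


F = 304.3 * 4151 + (84667 - 22720) * 1.88 = 1.3796e+06 N = 1379.6 kN

1379.6 kN


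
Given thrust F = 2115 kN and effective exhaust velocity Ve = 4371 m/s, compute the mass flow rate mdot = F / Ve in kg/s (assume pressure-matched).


mdot = F / Ve = 2115000 / 4371 = 483.9 kg/s

483.9 kg/s


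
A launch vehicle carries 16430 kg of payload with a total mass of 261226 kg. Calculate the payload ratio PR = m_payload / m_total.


PR = 16430 / 261226 = 0.0629

0.0629


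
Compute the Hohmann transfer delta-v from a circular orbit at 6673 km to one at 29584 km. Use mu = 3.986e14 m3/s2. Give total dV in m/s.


V1 = sqrt(mu/r1) = 7728.73 m/s
dV1 = V1*(sqrt(2*r2/(r1+r2)) - 1) = 2144.42 m/s
V2 = sqrt(mu/r2) = 3670.63 m/s
dV2 = V2*(1 - sqrt(2*r1/(r1+r2))) = 1443.63 m/s
Total dV = 3588 m/s

3588 m/s


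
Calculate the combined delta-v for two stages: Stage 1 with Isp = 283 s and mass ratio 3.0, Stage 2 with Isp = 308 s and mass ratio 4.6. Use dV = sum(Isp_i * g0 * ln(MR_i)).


dV1 = 283 * 9.81 * ln(3.0) = 3050.0 m/s
dV2 = 308 * 9.81 * ln(4.6) = 4610.9 m/s
Total dV = 3050.0 + 4610.9 = 7660.9 m/s ~ 7661 m/s

7661 m/s


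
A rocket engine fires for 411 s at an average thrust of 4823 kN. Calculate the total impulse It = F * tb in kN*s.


It = 4823 * 411 = 1982253 kN*s

1982253 kN*s


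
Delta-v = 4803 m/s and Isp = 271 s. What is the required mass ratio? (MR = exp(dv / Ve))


Ve = 271 * 9.81 = 2658.51 m/s
MR = exp(4803 / 2658.51) = 6.09

6.09


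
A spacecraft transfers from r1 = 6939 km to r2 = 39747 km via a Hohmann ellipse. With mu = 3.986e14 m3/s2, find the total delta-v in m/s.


V1 = sqrt(mu/r1) = 7579.14 m/s
dV1 = V1*(sqrt(2*r2/(r1+r2)) - 1) = 2310.8 m/s
V2 = sqrt(mu/r2) = 3166.77 m/s
dV2 = V2*(1 - sqrt(2*r1/(r1+r2))) = 1440.19 m/s
Total dV = 3751 m/s

3751 m/s


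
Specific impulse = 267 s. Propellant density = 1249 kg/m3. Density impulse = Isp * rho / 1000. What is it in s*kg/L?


rho*Isp = 267 * 1249 / 1000 = 333 s*kg/L

333 s*kg/L


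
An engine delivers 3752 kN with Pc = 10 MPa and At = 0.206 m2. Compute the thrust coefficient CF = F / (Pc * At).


CF = 3752000 / (10e6 * 0.206) = 1.82

1.82


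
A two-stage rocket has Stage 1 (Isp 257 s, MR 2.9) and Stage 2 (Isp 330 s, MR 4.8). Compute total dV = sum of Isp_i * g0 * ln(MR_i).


dV1 = 257 * 9.81 * ln(2.9) = 2684.3 m/s
dV2 = 330 * 9.81 * ln(4.8) = 5078.1 m/s
Total dV = 2684.3 + 5078.1 = 7762.4 m/s ~ 7762 m/s

7762 m/s


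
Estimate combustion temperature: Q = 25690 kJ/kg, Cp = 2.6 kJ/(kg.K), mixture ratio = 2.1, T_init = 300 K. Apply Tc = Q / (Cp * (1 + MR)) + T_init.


Tc = 25690 / (2.6 * (1 + 2.1)) + 300 = 3487 K

3487 K


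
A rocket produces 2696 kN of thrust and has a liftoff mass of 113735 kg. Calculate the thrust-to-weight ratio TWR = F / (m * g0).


TWR = 2696000 / (113735 * 9.81) = 2.42

2.42


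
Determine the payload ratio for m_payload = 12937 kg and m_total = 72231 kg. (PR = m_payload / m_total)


PR = 12937 / 72231 = 0.1791

0.1791


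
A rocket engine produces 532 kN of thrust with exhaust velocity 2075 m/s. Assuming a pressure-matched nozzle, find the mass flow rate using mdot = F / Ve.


mdot = F / Ve = 532000 / 2075 = 256.4 kg/s

256.4 kg/s


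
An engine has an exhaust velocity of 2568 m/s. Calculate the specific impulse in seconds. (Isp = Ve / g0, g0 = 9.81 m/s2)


Isp = Ve / g0 = 2568 / 9.81 = 261.8 s

261.8 s


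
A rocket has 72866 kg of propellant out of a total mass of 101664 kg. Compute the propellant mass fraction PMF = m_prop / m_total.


PMF = 72866 / 101664 = 0.717

0.717


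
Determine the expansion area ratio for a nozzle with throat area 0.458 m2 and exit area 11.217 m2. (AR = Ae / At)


AR = 11.217 / 0.458 = 24.5

24.5


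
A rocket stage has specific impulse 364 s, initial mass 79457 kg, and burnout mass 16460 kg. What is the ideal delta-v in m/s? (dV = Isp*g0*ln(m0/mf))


Ve = 364 * 9.81 = 3570.84 m/s
dV = 3570.84 * ln(79457/16460) = 5622 m/s

5622 m/s


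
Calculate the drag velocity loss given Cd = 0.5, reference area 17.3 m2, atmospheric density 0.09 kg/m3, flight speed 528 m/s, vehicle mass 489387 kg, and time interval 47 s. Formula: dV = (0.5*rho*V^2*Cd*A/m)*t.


D = 0.5 * 0.09 * 528^2 * 0.5 * 17.3 = 108516.67 N
a = 108516.67 / 489387 = 0.2217 m/s2
dV = 0.2217 * 47 = 10.4 m/s

10.4 m/s


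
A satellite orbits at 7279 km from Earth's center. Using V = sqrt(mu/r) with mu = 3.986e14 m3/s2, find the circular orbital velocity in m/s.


V = sqrt(3.986e14 / 7279000) = 7400 m/s

7400 m/s


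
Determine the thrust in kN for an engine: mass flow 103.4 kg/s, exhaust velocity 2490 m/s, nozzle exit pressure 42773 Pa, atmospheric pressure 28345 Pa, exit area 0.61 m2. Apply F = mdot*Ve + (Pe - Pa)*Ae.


F = 103.4 * 2490 + (42773 - 28345) * 0.61 = 266267.0 N = 266.3 kN

266.3 kN


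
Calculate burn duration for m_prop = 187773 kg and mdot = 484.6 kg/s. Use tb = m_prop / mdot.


tb = 187773 / 484.6 = 387.5 s

387.5 s


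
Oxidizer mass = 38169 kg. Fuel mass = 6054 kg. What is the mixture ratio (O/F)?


MR = 38169 / 6054 = 6.3

6.3


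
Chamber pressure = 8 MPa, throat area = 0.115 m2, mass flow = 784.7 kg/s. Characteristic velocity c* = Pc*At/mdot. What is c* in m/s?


c* = 8e6 * 0.115 / 784.7 = 1172 m/s

1172 m/s


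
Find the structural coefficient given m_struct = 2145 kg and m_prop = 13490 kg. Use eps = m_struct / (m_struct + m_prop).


eps = 2145 / (2145 + 13490) = 0.1372

0.1372


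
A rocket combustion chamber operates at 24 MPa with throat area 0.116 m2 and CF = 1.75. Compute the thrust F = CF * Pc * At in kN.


F = 1.75 * 24e6 * 0.116 = 4.8720e+06 N = 4872.0 kN

4872.0 kN


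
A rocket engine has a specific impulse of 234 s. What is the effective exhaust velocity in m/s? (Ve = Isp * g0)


Ve = Isp * g0 = 234 * 9.81 = 2295.5 m/s

2295.5 m/s


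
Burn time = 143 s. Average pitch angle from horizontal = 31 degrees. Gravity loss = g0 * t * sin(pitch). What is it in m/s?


GL = 9.81 * 143 * sin(31 deg) = 723 m/s

723 m/s


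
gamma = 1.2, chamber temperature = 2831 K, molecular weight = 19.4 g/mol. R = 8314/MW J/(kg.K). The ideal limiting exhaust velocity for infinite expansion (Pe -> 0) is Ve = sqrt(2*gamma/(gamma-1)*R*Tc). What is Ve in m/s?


R = 8314 / 19.4 = 428.56 J/(kg.K)
Ve = sqrt(2 * 1.2 / (1.2 - 1) * 428.56 * 2831) = 3816 m/s

3816 m/s


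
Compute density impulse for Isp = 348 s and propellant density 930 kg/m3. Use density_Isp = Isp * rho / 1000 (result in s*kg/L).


rho*Isp = 348 * 930 / 1000 = 324 s*kg/L

324 s*kg/L


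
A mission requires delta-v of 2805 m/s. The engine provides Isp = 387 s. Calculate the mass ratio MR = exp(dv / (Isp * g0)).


Ve = 387 * 9.81 = 3796.47 m/s
MR = exp(2805 / 3796.47) = 2.094

2.094


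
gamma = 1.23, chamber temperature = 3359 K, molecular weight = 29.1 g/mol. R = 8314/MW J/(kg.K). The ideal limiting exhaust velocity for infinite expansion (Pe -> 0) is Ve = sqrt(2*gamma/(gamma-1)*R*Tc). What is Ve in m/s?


R = 8314 / 29.1 = 285.7 J/(kg.K)
Ve = sqrt(2 * 1.23 / (1.23 - 1) * 285.7 * 3359) = 3204 m/s

3204 m/s


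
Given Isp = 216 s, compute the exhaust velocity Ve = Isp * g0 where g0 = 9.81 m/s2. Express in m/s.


Ve = Isp * g0 = 216 * 9.81 = 2119.0 m/s

2119.0 m/s


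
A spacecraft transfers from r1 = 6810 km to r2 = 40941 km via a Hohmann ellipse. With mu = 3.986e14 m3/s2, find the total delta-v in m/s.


V1 = sqrt(mu/r1) = 7650.59 m/s
dV1 = V1*(sqrt(2*r2/(r1+r2)) - 1) = 2367.8 m/s
V2 = sqrt(mu/r2) = 3120.25 m/s
dV2 = V2*(1 - sqrt(2*r1/(r1+r2))) = 1453.82 m/s
Total dV = 3822 m/s

3822 m/s


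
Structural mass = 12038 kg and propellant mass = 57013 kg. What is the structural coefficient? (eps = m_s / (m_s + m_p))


eps = 12038 / (12038 + 57013) = 0.1743

0.1743


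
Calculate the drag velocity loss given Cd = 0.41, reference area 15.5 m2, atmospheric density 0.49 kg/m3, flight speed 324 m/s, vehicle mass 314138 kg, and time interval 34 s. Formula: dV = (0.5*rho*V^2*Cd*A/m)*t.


D = 0.5 * 0.49 * 324^2 * 0.41 * 15.5 = 163445.01 N
a = 163445.01 / 314138 = 0.5203 m/s2
dV = 0.5203 * 34 = 17.7 m/s

17.7 m/s


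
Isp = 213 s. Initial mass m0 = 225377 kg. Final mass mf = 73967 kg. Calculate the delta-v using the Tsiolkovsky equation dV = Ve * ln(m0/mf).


Ve = 213 * 9.81 = 2089.53 m/s
dV = 2089.53 * ln(225377/73967) = 2328 m/s

2328 m/s


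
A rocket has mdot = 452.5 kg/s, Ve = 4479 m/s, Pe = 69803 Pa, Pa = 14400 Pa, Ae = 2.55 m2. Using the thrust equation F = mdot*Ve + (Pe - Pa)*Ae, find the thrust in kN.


F = 452.5 * 4479 + (69803 - 14400) * 2.55 = 2.1680e+06 N = 2168.0 kN

2168.0 kN


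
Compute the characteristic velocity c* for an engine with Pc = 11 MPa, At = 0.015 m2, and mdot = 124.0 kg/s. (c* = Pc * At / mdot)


c* = 11e6 * 0.015 / 124.0 = 1331 m/s

1331 m/s


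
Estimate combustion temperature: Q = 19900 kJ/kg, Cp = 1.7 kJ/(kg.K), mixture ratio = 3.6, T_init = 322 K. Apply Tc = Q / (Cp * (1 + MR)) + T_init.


Tc = 19900 / (1.7 * (1 + 3.6)) + 322 = 2867 K

2867 K


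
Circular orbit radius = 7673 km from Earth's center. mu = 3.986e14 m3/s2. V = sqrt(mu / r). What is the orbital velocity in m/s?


V = sqrt(3.986e14 / 7673000) = 7208 m/s

7208 m/s


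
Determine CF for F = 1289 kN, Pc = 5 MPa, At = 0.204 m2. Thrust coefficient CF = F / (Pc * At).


CF = 1289000 / (5e6 * 0.204) = 1.26

1.26


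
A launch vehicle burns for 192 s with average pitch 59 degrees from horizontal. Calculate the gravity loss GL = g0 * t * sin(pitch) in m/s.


GL = 9.81 * 192 * sin(59 deg) = 1614 m/s

1614 m/s


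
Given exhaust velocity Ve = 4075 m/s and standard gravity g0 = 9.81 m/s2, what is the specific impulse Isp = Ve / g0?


Isp = Ve / g0 = 4075 / 9.81 = 415.4 s

415.4 s


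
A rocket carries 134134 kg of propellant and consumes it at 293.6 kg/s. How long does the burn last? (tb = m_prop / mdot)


tb = 134134 / 293.6 = 456.9 s

456.9 s


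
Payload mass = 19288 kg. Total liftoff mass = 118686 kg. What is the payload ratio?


PR = 19288 / 118686 = 0.1625

0.1625


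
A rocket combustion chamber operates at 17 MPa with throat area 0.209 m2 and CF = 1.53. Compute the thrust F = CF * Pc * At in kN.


F = 1.53 * 17e6 * 0.209 = 5.4361e+06 N = 5436.1 kN

5436.1 kN


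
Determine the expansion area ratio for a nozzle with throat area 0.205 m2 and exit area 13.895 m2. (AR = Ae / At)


AR = 13.895 / 0.205 = 67.8

67.8


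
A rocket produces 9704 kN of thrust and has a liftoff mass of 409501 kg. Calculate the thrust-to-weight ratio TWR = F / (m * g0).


TWR = 9704000 / (409501 * 9.81) = 2.42

2.42


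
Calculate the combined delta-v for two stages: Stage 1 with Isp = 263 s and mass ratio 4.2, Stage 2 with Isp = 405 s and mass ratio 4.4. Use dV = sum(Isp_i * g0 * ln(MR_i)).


dV1 = 263 * 9.81 * ln(4.2) = 3702.6 m/s
dV2 = 405 * 9.81 * ln(4.4) = 5886.5 m/s
Total dV = 3702.6 + 5886.5 = 9589.1 m/s ~ 9589 m/s

9589 m/s


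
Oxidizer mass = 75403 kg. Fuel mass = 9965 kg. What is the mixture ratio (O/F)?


MR = 75403 / 9965 = 7.57

7.57


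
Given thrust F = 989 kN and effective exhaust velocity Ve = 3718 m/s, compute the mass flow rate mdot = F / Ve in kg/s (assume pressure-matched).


mdot = F / Ve = 989000 / 3718 = 266.0 kg/s

266.0 kg/s


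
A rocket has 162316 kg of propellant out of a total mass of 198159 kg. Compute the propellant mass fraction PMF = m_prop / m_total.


PMF = 162316 / 198159 = 0.819

0.819


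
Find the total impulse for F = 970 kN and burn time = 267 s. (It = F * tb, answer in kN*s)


It = 970 * 267 = 258990 kN*s

258990 kN*s


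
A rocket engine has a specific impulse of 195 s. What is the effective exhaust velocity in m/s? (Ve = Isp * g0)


Ve = Isp * g0 = 195 * 9.81 = 1913.0 m/s

1913.0 m/s


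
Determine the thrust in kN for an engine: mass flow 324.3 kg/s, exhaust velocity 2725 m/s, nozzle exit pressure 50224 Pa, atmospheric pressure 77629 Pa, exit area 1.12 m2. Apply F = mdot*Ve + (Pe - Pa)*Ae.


F = 324.3 * 2725 + (50224 - 77629) * 1.12 = 853024.0 N = 853.0 kN

853.0 kN


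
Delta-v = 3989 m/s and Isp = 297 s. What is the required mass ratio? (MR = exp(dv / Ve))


Ve = 297 * 9.81 = 2913.57 m/s
MR = exp(3989 / 2913.57) = 3.932

3.932


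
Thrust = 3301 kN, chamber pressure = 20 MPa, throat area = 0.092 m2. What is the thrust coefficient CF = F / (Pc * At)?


CF = 3301000 / (20e6 * 0.092) = 1.79

1.79


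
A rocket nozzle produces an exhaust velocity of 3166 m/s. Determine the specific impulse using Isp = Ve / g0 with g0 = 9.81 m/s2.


Isp = Ve / g0 = 3166 / 9.81 = 322.7 s

322.7 s


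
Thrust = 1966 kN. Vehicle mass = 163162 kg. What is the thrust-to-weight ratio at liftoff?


TWR = 1966000 / (163162 * 9.81) = 1.23

1.23


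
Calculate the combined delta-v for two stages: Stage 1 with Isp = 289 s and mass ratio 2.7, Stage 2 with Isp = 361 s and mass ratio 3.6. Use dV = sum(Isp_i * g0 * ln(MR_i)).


dV1 = 289 * 9.81 * ln(2.7) = 2816.0 m/s
dV2 = 361 * 9.81 * ln(3.6) = 4536.3 m/s
Total dV = 2816.0 + 4536.3 = 7352.3 m/s ~ 7352 m/s

7352 m/s


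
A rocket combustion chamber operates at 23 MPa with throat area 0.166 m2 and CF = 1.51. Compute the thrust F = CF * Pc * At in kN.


F = 1.51 * 23e6 * 0.166 = 5.7652e+06 N = 5765.2 kN

5765.2 kN


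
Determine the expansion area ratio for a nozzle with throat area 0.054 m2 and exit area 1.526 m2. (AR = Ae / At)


AR = 1.526 / 0.054 = 28.3

28.3


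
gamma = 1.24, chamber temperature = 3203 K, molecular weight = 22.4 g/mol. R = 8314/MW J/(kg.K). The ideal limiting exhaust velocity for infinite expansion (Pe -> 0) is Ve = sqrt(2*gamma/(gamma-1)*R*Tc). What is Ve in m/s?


R = 8314 / 22.4 = 371.16 J/(kg.K)
Ve = sqrt(2 * 1.24 / (1.24 - 1) * 371.16 * 3203) = 3505 m/s

3505 m/s


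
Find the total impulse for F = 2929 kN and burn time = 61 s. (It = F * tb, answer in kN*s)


It = 2929 * 61 = 178669 kN*s

178669 kN*s


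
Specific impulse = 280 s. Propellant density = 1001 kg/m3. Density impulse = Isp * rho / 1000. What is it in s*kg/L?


rho*Isp = 280 * 1001 / 1000 = 280 s*kg/L

280 s*kg/L


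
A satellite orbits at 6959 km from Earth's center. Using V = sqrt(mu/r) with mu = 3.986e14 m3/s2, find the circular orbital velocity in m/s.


V = sqrt(3.986e14 / 6959000) = 7568 m/s

7568 m/s


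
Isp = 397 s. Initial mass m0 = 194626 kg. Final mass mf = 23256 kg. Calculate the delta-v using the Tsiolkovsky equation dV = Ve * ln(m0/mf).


Ve = 397 * 9.81 = 3894.57 m/s
dV = 3894.57 * ln(194626/23256) = 8274 m/s

8274 m/s


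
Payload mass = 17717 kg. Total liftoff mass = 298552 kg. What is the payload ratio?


PR = 17717 / 298552 = 0.0593

0.0593


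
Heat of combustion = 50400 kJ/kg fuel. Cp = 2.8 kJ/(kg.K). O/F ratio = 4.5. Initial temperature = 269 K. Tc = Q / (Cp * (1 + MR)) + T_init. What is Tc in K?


Tc = 50400 / (2.8 * (1 + 4.5)) + 269 = 3542 K

3542 K


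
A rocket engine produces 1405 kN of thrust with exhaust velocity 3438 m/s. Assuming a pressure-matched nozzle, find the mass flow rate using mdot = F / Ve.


mdot = F / Ve = 1405000 / 3438 = 408.7 kg/s

408.7 kg/s


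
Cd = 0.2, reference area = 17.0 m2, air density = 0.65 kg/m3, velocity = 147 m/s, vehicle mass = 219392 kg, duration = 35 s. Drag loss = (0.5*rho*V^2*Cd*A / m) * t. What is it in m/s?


D = 0.5 * 0.65 * 147^2 * 0.2 * 17.0 = 23877.94 N
a = 23877.94 / 219392 = 0.1088 m/s2
dV = 0.1088 * 35 = 3.8 m/s

3.8 m/s


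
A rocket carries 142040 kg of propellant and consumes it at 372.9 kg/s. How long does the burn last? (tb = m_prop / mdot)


tb = 142040 / 372.9 = 380.9 s

380.9 s


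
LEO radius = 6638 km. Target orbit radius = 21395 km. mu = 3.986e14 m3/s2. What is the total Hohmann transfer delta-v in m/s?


V1 = sqrt(mu/r1) = 7749.08 m/s
dV1 = V1*(sqrt(2*r2/(r1+r2)) - 1) = 1824.77 m/s
V2 = sqrt(mu/r2) = 4316.31 m/s
dV2 = V2*(1 - sqrt(2*r1/(r1+r2))) = 1345.93 m/s
Total dV = 3171 m/s

3171 m/s


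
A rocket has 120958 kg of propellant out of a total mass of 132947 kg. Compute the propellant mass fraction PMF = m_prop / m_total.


PMF = 120958 / 132947 = 0.91

0.91


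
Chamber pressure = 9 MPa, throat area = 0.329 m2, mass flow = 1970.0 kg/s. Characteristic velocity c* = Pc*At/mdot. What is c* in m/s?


c* = 9e6 * 0.329 / 1970.0 = 1503 m/s

1503 m/s


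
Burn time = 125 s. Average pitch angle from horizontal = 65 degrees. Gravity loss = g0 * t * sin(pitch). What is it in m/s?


GL = 9.81 * 125 * sin(65 deg) = 1111 m/s

1111 m/s


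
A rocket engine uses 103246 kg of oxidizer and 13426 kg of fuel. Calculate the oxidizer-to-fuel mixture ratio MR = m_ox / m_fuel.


MR = 103246 / 13426 = 7.69

7.69


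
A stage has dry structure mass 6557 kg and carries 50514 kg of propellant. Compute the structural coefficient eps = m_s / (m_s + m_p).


eps = 6557 / (6557 + 50514) = 0.1149

0.1149


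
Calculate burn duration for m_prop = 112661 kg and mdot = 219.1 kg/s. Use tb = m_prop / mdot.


tb = 112661 / 219.1 = 514.2 s

514.2 s


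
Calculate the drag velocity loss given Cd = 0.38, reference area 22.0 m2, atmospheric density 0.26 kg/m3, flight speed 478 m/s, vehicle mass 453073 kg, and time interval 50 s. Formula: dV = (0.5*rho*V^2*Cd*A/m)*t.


D = 0.5 * 0.26 * 478^2 * 0.38 * 22.0 = 248316.41 N
a = 248316.41 / 453073 = 0.5481 m/s2
dV = 0.5481 * 50 = 27.4 m/s

27.4 m/s


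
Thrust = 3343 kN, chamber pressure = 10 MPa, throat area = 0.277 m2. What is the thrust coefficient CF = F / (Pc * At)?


CF = 3343000 / (10e6 * 0.277) = 1.21

1.21


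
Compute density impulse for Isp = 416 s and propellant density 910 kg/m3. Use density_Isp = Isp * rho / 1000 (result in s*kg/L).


rho*Isp = 416 * 910 / 1000 = 379 s*kg/L

379 s*kg/L


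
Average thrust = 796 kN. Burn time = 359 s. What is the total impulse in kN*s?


It = 796 * 359 = 285764 kN*s

285764 kN*s


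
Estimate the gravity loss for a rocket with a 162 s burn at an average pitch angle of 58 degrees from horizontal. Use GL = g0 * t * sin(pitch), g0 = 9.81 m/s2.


GL = 9.81 * 162 * sin(58 deg) = 1348 m/s

1348 m/s


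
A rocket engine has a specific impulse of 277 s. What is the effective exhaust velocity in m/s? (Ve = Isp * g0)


Ve = Isp * g0 = 277 * 9.81 = 2717.4 m/s

2717.4 m/s


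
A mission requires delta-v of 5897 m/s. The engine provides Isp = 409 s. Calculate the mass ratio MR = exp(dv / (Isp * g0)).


Ve = 409 * 9.81 = 4012.29 m/s
MR = exp(5897 / 4012.29) = 4.348

4.348


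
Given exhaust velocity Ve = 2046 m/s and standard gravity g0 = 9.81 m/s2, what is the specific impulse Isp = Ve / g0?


Isp = Ve / g0 = 2046 / 9.81 = 208.6 s

208.6 s


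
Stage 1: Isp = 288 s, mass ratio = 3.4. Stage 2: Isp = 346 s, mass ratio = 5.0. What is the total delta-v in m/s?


dV1 = 288 * 9.81 * ln(3.4) = 3457.5 m/s
dV2 = 346 * 9.81 * ln(5.0) = 5462.9 m/s
Total dV = 3457.5 + 5462.9 = 8920.4 m/s ~ 8920 m/s

8920 m/s


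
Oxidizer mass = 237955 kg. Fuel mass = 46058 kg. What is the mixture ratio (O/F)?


MR = 237955 / 46058 = 5.17

5.17


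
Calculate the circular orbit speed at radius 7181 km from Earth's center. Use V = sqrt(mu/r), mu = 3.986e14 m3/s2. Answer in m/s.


V = sqrt(3.986e14 / 7181000) = 7450 m/s

7450 m/s


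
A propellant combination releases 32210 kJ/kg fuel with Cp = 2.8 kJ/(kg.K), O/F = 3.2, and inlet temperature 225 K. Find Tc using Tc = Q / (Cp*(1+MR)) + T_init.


Tc = 32210 / (2.8 * (1 + 3.2)) + 225 = 2964 K

2964 K


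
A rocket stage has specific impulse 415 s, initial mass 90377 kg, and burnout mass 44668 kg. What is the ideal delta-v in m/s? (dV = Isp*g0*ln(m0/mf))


Ve = 415 * 9.81 = 4071.15 m/s
dV = 4071.15 * ln(90377/44668) = 2869 m/s

2869 m/s


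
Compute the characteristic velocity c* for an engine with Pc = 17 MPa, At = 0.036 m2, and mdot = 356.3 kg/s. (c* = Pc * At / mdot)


c* = 17e6 * 0.036 / 356.3 = 1718 m/s

1718 m/s


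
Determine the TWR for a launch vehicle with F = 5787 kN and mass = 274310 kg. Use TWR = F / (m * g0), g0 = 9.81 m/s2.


TWR = 5787000 / (274310 * 9.81) = 2.15

2.15


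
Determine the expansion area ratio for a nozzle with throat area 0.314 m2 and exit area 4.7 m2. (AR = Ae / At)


AR = 4.7 / 0.314 = 15.0

15.0


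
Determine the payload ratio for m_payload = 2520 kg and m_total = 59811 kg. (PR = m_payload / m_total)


PR = 2520 / 59811 = 0.0421

0.0421


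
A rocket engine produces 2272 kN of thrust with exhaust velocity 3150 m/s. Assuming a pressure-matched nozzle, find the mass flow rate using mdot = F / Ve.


mdot = F / Ve = 2272000 / 3150 = 721.3 kg/s

721.3 kg/s


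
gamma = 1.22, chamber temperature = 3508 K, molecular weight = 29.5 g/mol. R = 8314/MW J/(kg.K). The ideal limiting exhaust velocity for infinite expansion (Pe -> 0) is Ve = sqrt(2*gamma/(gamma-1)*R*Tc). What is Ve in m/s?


R = 8314 / 29.5 = 281.83 J/(kg.K)
Ve = sqrt(2 * 1.22 / (1.22 - 1) * 281.83 * 3508) = 3311 m/s

3311 m/s
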